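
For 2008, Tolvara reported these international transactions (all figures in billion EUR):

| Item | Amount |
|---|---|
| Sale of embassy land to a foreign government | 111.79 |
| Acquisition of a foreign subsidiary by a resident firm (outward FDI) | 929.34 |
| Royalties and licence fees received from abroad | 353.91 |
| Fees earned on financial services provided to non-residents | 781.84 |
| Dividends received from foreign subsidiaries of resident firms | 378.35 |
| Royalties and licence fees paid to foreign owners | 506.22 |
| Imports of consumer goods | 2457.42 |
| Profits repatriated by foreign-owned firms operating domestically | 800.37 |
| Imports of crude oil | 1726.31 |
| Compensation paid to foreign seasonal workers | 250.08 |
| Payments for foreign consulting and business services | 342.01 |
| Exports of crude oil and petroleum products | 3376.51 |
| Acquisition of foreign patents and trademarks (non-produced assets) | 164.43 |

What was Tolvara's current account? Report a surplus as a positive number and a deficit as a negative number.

-1191.80

Goods: -1726.31 - 2457.42 + 3376.51 = -807.22
Services: -342.01 - 506.22 + 781.84 + 353.91 = 287.52
Primary income: -250.08 - 800.37 + 378.35 = -672.10
Current account = (-807.22) + 287.52 + (-672.10) = -1191.80
(Excluded from the current account — capital account: sale of embassy land to a foreign government 111.79, acquisition of foreign patents and trademarks (non-produced assets) 164.43; financial account: acquisition of a foreign subsidiary by a resident firm (outward FDI) 929.34.)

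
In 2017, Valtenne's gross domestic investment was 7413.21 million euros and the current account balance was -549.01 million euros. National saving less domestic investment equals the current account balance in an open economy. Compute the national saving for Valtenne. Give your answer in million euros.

6864.20

S - I = CA (net lending to the rest of the world).
S = I + CA = 7413.21 + (-549.01) = 6864.20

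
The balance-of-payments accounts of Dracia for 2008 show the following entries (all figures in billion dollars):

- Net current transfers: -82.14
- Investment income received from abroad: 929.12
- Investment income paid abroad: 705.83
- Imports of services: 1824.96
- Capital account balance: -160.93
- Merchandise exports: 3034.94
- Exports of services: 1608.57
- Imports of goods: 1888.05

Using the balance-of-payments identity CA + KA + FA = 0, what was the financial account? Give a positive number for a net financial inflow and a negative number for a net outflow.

Goods balance = 3034.94 - 1888.05 = 1146.89
Services balance = 1608.57 - 1824.96 = -216.39
Trade balance (goods + services) = 1146.89 + (-216.39) = 930.50
Net primary income = 929.12 - 705.83 = 223.29
Net secondary income = -82.14
Current account = 930.50 + 223.29 + (-82.14) = 1071.65
Financial account = -(1071.65 + (-160.93)) = -910.72

-910.72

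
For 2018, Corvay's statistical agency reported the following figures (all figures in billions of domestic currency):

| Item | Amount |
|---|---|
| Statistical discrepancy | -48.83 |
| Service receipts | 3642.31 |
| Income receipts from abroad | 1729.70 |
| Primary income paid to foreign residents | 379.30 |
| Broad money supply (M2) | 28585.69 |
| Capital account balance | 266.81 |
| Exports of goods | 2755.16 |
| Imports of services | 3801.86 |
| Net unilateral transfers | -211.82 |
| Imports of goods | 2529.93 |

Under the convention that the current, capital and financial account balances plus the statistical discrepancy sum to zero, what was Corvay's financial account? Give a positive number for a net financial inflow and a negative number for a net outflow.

Goods balance = 2755.16 - 2529.93 = 225.23
Services balance = 3642.31 - 3801.86 = -159.55
Trade balance (goods + services) = 225.23 + (-159.55) = 65.68
Net primary income = 1729.70 - 379.30 = 1350.40
Net secondary income = -211.82
Current account = 65.68 + 1350.40 + (-211.82) = 1204.26
Financial account = -(1204.26 + 266.81 + (-48.83)) = -1422.24

-1422.24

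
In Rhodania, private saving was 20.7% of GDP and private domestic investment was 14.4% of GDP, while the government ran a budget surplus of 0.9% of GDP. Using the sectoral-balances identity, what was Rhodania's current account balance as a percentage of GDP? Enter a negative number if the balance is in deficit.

By the sectoral-balances identity, CA = (S_private - I) + (T - G).
Private balance = 20.7 - 14.4 = 6.3
Government balance (T - G) = 0.9
CA = 6.3 + 0.9 = 7.2

7.2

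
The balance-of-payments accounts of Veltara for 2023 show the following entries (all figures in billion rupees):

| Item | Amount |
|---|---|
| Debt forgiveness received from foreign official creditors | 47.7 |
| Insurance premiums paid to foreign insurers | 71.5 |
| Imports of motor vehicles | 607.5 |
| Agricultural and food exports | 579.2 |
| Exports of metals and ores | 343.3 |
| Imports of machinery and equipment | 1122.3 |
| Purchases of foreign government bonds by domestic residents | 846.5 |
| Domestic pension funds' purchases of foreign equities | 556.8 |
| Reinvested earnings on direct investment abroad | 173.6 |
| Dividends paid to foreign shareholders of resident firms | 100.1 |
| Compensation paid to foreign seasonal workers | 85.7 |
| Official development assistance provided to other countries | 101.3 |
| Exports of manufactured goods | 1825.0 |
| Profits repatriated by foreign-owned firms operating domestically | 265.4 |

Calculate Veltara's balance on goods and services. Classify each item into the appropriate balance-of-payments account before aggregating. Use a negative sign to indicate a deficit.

Goods: 343.3 + 1825.0 - 607.5 + 579.2 - 1122.3 = 1017.7
Services: -71.5
Trade balance = 1017.7 + (-71.5) = 946.2
(Excluded from the trade balance — capital account: debt forgiveness received from foreign official creditors 47.7; financial account: purchases of foreign government bonds by domestic residents 846.5, domestic pension funds' purchases of foreign equities 556.8; primary income: reinvested earnings on direct investment abroad 173.6, dividends paid to foreign shareholders of resident firms 100.1, compensation paid to foreign seasonal workers 85.7, profits repatriated by foreign-owned firms operating domestically 265.4; secondary income: official development assistance provided to other countries 101.3.)

946.2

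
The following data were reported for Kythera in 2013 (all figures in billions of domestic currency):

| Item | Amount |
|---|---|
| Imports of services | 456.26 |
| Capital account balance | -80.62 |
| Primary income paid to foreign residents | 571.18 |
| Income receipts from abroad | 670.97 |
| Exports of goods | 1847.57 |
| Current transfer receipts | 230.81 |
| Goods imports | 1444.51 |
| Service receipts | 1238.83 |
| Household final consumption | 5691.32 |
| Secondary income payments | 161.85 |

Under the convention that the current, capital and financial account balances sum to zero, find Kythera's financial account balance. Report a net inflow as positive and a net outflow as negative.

Goods balance = 1847.57 - 1444.51 = 403.06
Services balance = 1238.83 - 456.26 = 782.57
Trade balance (goods + services) = 403.06 + 782.57 = 1185.63
Net primary income = 670.97 - 571.18 = 99.79
Net secondary income = 230.81 - 161.85 = 68.96
Current account = 1185.63 + 99.79 + 68.96 = 1354.38
Financial account = -(1354.38 + (-80.62)) = -1273.76

-1273.76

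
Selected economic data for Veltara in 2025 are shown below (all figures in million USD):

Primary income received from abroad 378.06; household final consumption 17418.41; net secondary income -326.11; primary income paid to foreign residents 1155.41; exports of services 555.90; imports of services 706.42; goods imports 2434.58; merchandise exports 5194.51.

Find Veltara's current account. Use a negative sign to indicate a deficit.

1505.95

Goods balance = 5194.51 - 2434.58 = 2759.93
Services balance = 555.90 - 706.42 = -150.52
Trade balance (goods + services) = 2759.93 + (-150.52) = 2609.41
Net primary income = 378.06 - 1155.41 = -777.35
Net secondary income = -326.11
Current account = 2609.41 + (-777.35) + (-326.11) = 1505.95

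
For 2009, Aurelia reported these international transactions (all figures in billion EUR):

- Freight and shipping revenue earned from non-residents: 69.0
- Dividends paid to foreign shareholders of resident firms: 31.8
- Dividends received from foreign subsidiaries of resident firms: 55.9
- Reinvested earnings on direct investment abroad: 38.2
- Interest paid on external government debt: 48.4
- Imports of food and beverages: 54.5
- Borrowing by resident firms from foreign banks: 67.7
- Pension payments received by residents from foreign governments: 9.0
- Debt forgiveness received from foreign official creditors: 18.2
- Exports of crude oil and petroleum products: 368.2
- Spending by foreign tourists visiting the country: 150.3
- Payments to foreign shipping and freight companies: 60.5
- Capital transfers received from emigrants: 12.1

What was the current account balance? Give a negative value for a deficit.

Goods: 368.2 - 54.5 = 313.7
Services: 69.0 - 60.5 + 150.3 = 158.8
Primary income: 55.9 - 48.4 + 38.2 - 31.8 = 13.9
Secondary income: 9.0
Current account = 313.7 + 158.8 + 13.9 + 9.0 = 495.4
(Excluded from the current account — financial account: borrowing by resident firms from foreign banks 67.7; capital account: debt forgiveness received from foreign official creditors 18.2, capital transfers received from emigrants 12.1.)

495.4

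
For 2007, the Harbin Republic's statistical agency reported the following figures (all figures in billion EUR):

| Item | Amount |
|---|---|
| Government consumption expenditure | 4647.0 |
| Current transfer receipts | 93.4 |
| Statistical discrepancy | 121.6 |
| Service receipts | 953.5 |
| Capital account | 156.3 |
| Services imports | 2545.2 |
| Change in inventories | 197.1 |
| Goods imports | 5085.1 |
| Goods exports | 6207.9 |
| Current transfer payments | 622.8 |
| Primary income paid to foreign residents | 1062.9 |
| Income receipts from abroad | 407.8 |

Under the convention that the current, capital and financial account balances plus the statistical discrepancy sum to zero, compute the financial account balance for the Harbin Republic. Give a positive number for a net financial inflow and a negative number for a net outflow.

Goods balance = 6207.9 - 5085.1 = 1122.8
Services balance = 953.5 - 2545.2 = -1591.7
Trade balance (goods + services) = 1122.8 + (-1591.7) = -468.9
Net primary income = 407.8 - 1062.9 = -655.1
Net secondary income = 93.4 - 622.8 = -529.4
Current account = -468.9 + (-655.1) + (-529.4) = -1653.4
Financial account = -(-1653.4 + 156.3 + 121.6) = 1375.5

1375.5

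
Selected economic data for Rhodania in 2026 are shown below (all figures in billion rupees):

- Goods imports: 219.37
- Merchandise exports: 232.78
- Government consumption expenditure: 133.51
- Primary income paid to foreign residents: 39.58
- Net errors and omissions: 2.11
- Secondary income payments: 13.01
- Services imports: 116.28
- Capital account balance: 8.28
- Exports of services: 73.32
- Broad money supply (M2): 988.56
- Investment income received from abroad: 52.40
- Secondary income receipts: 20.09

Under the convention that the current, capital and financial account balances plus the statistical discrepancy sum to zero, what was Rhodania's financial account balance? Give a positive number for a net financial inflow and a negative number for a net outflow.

Goods balance = 232.78 - 219.37 = 13.41
Services balance = 73.32 - 116.28 = -42.96
Trade balance (goods + services) = 13.41 + (-42.96) = -29.55
Net primary income = 52.40 - 39.58 = 12.82
Net secondary income = 20.09 - 13.01 = 7.08
Current account = -29.55 + 12.82 + 7.08 = -9.65
Financial account = -(-9.65 + 8.28 + 2.11) = -0.74

-0.74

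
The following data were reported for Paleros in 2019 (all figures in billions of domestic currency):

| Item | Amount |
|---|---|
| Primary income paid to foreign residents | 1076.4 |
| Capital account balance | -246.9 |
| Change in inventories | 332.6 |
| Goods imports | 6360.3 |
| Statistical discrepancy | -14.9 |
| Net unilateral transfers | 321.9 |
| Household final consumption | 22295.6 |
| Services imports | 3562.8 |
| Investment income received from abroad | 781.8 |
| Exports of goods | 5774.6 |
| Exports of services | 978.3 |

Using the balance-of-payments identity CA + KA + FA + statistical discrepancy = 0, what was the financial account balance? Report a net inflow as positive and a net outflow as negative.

3404.7

Goods balance = 5774.6 - 6360.3 = -585.7
Services balance = 978.3 - 3562.8 = -2584.5
Trade balance (goods + services) = -585.7 + (-2584.5) = -3170.2
Net primary income = 781.8 - 1076.4 = -294.6
Net secondary income = 321.9
Current account = -3170.2 + (-294.6) + 321.9 = -3142.9
Financial account = -(-3142.9 + (-246.9) + (-14.9)) = 3404.7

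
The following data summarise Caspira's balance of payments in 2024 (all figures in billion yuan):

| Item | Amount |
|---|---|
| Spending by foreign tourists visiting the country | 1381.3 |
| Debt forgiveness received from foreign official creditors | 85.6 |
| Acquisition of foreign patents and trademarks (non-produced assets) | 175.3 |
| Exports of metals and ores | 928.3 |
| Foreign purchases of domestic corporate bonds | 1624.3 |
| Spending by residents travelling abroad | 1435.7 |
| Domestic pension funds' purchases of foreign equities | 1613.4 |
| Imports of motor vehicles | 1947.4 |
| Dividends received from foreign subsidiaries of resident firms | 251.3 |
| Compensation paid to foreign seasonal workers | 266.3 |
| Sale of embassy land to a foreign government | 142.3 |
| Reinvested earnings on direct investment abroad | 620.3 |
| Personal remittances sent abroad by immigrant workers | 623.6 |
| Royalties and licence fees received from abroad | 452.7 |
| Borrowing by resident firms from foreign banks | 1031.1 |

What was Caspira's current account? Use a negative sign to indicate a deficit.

-639.1

Goods: -1947.4 + 928.3 = -1019.1
Services: 1381.3 - 1435.7 + 452.7 = 398.3
Primary income: 620.3 + 251.3 - 266.3 = 605.3
Secondary income: -623.6
Current account = (-1019.1) + 398.3 + 605.3 + (-623.6) = -639.1
(Excluded from the current account — capital account: debt forgiveness received from foreign official creditors 85.6, acquisition of foreign patents and trademarks (non-produced assets) 175.3, sale of embassy land to a foreign government 142.3; financial account: foreign purchases of domestic corporate bonds 1624.3, domestic pension funds' purchases of foreign equities 1613.4, borrowing by resident firms from foreign banks 1031.1.)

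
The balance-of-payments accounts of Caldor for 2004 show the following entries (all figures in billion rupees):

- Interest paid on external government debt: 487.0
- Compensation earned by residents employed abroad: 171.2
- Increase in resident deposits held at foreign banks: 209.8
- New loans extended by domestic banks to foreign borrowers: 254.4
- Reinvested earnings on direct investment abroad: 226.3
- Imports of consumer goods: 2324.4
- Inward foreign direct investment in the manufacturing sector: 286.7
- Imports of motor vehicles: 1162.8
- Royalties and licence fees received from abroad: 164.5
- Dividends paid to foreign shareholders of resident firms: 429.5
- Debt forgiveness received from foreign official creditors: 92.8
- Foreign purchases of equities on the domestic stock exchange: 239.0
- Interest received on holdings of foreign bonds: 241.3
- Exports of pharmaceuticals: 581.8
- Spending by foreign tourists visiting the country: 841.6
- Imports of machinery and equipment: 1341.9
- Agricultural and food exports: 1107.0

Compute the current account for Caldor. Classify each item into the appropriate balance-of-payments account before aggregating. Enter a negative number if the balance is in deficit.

-2411.9

Goods: -1162.8 - 1341.9 - 2324.4 + 581.8 + 1107.0 = -3140.3
Services: 164.5 + 841.6 = 1006.1
Primary income: -429.5 - 487.0 + 241.3 + 171.2 + 226.3 = -277.7
Current account = (-3140.3) + 1006.1 + (-277.7) = -2411.9
(Excluded from the current account — financial account: increase in resident deposits held at foreign banks 209.8, new loans extended by domestic banks to foreign borrowers 254.4, inward foreign direct investment in the manufacturing sector 286.7, foreign purchases of equities on the domestic stock exchange 239.0; capital account: debt forgiveness received from foreign official creditors 92.8.)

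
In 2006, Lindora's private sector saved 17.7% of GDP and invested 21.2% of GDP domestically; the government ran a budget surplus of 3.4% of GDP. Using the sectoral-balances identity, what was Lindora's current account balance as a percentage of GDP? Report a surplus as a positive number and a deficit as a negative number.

By the sectoral-balances identity, CA = (S_private - I) + (T - G).
Private balance = 17.7 - 21.2 = -3.5
Government balance (T - G) = 3.4
CA = -3.5 + 3.4 = -0.1

-0.1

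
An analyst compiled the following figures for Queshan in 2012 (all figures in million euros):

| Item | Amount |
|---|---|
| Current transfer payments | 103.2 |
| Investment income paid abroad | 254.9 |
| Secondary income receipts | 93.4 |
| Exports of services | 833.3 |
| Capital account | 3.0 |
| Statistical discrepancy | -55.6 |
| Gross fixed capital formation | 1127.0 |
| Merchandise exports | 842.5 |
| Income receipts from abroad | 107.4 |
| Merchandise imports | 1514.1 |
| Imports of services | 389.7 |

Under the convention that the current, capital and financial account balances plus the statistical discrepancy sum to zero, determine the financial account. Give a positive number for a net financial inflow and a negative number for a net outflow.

Goods balance = 842.5 - 1514.1 = -671.6
Services balance = 833.3 - 389.7 = 443.6
Trade balance (goods + services) = -671.6 + 443.6 = -228.0
Net primary income = 107.4 - 254.9 = -147.5
Net secondary income = 93.4 - 103.2 = -9.8
Current account = -228.0 + (-147.5) + (-9.8) = -385.3
Financial account = -(-385.3 + 3.0 + (-55.6)) = 437.9

437.9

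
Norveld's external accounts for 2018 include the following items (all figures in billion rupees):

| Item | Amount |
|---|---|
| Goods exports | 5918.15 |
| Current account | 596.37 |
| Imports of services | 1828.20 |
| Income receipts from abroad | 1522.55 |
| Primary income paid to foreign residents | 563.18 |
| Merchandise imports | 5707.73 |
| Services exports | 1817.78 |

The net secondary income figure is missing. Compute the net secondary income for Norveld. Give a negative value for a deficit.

-563.00

Current account = goods balance + services balance + net primary income + net secondary income
Sum of the known components = 1159.37
Net secondary income = CA - (known components) = 596.37 - 1159.37 = -563.00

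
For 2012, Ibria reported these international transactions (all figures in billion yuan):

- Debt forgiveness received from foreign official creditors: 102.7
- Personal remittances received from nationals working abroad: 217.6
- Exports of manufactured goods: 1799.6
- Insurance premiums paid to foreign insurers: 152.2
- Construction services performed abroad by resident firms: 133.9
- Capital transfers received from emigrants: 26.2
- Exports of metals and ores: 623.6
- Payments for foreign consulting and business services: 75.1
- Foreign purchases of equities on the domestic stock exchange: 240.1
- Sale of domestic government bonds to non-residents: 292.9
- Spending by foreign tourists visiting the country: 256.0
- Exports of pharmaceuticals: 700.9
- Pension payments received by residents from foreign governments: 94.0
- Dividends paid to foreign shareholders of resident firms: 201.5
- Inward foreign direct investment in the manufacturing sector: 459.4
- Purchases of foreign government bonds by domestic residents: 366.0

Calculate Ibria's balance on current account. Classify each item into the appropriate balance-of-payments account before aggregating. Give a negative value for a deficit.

Goods: 1799.6 + 623.6 + 700.9 = 3124.1
Services: 133.9 + 256.0 - 152.2 - 75.1 = 162.6
Primary income: -201.5
Secondary income: 94.0 + 217.6 = 311.6
Current account = 3124.1 + 162.6 + (-201.5) + 311.6 = 3396.8
(Excluded from the current account — capital account: debt forgiveness received from foreign official creditors 102.7, capital transfers received from emigrants 26.2; financial account: foreign purchases of equities on the domestic stock exchange 240.1, sale of domestic government bonds to non-residents 292.9, inward foreign direct investment in the manufacturing sector 459.4, purchases of foreign government bonds by domestic residents 366.0.)

3396.8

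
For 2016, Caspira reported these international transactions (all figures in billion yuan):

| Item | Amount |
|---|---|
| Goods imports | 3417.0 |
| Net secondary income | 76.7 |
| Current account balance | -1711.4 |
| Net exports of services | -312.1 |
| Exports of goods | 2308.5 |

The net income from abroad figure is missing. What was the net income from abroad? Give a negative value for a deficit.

Current account = goods balance + services balance + net primary income + net secondary income
Sum of the known components = -1343.9
Net income from abroad = CA - (known components) = -1711.4 - (-1343.9) = -367.5

-367.5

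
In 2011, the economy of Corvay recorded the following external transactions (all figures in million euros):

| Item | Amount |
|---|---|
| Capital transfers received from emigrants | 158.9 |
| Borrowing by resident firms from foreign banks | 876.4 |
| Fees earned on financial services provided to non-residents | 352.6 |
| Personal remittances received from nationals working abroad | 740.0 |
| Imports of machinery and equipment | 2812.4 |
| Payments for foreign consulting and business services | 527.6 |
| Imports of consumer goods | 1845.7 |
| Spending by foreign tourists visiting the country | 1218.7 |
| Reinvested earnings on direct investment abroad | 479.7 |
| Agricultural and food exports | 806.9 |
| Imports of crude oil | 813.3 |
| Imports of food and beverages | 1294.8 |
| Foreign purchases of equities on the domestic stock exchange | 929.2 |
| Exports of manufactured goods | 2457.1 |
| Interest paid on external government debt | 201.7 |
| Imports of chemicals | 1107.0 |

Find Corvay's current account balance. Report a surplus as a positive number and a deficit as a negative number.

Goods: -1845.7 - 1107.0 + 806.9 + 2457.1 - 2812.4 - 1294.8 - 813.3 = -4609.2
Services: 352.6 + 1218.7 - 527.6 = 1043.7
Primary income: 479.7 - 201.7 = 278.0
Secondary income: 740.0
Current account = (-4609.2) + 1043.7 + 278.0 + 740.0 = -2547.5
(Excluded from the current account — capital account: capital transfers received from emigrants 158.9; financial account: borrowing by resident firms from foreign banks 876.4, foreign purchases of equities on the domestic stock exchange 929.2.)

-2547.5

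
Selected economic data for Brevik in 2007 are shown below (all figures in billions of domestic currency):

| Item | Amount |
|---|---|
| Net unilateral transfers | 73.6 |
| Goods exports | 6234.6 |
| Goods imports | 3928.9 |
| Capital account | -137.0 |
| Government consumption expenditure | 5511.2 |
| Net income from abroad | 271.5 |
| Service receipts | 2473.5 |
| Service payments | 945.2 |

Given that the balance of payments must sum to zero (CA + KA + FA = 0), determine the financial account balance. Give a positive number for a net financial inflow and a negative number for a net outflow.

-4042.1

Goods balance = 6234.6 - 3928.9 = 2305.7
Services balance = 2473.5 - 945.2 = 1528.3
Trade balance (goods + services) = 2305.7 + 1528.3 = 3834.0
Net primary income = 271.5
Net secondary income = 73.6
Current account = 3834.0 + 271.5 + 73.6 = 4179.1
Financial account = -(4179.1 + (-137.0)) = -4042.1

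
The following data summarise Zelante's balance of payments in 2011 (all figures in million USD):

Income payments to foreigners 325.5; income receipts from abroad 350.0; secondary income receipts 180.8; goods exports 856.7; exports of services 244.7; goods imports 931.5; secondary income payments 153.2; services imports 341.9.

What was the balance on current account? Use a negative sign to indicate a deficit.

-119.9

Goods balance = 856.7 - 931.5 = -74.8
Services balance = 244.7 - 341.9 = -97.2
Trade balance (goods + services) = -74.8 + (-97.2) = -172.0
Net primary income = 350.0 - 325.5 = 24.5
Net secondary income = 180.8 - 153.2 = 27.6
Current account = -172.0 + 24.5 + 27.6 = -119.9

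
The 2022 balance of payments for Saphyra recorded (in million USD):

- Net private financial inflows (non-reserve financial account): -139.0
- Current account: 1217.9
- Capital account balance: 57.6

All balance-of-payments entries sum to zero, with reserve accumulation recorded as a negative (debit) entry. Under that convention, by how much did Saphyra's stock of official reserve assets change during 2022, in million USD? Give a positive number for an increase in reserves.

1136.5

Official reserve transactions balance = -(1217.9 + 57.6 + (-139.0)) = -1136.5
An accumulation of reserves is recorded as a debit (negative entry), so the change in the stock of reserves is the negative of that balance.
Change in official reserves = -(-1136.5) = 1136.5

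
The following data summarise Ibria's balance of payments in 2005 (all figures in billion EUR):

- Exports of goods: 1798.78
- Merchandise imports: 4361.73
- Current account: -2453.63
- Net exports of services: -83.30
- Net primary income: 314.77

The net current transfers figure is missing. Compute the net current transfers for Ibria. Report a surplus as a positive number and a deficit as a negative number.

-122.15

Current account = goods balance + services balance + net primary income + net secondary income
Sum of the known components = -2331.48
Net current transfers = CA - (known components) = -2453.63 - (-2331.48) = -122.15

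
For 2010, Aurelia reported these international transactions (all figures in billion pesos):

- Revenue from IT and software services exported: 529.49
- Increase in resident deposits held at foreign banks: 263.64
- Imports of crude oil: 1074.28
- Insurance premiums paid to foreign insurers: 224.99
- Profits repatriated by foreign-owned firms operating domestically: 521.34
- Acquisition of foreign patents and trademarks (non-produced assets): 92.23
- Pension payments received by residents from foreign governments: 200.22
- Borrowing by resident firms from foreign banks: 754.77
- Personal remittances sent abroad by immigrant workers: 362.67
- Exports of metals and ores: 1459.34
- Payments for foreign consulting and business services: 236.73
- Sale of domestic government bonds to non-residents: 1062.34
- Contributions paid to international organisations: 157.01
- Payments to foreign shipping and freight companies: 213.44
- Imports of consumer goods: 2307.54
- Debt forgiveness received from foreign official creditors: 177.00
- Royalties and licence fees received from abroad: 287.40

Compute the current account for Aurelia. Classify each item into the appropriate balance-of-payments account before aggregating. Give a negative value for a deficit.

-2621.55

Goods: 1459.34 - 1074.28 - 2307.54 = -1922.48
Services: -236.73 - 224.99 + 529.49 + 287.40 - 213.44 = 141.73
Primary income: -521.34
Secondary income: 200.22 - 157.01 - 362.67 = -319.46
Current account = (-1922.48) + 141.73 + (-521.34) + (-319.46) = -2621.55
(Excluded from the current account — financial account: increase in resident deposits held at foreign banks 263.64, borrowing by resident firms from foreign banks 754.77, sale of domestic government bonds to non-residents 1062.34; capital account: acquisition of foreign patents and trademarks (non-produced assets) 92.23, debt forgiveness received from foreign official creditors 177.00.)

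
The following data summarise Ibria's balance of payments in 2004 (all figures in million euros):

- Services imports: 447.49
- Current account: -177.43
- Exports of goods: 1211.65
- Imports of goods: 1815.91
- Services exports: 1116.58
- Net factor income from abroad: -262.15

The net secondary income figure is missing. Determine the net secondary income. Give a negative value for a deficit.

19.89

Current account = goods balance + services balance + net primary income + net secondary income
Sum of the known components = -197.32
Net secondary income = CA - (known components) = -177.43 - (-197.32) = 19.89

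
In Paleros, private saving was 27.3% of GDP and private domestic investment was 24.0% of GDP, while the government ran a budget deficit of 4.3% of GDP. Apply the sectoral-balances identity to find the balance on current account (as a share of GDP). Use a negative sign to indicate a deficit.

-1.0

By the sectoral-balances identity, CA = (S_private - I) + (T - G).
Private balance = 27.3 - 24.0 = 3.3
Government balance (T - G) = -4.3
CA = 3.3 + (-4.3) = -1.0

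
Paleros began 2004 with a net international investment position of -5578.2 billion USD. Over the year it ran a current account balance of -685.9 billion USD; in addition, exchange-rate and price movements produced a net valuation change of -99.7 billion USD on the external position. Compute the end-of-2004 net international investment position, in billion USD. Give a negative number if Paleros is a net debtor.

Change in NIIP = current account + net valuation change = -685.9 + (-99.7) = -785.6
End-of-year NIIP = -5578.2 + (-785.6) = -6363.8

-6363.8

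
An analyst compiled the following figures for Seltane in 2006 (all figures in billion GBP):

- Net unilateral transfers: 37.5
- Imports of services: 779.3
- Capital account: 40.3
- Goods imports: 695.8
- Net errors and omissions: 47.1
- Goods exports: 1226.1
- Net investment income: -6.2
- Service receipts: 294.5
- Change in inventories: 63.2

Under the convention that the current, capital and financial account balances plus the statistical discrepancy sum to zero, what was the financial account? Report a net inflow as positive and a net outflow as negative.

-164.2

Goods balance = 1226.1 - 695.8 = 530.3
Services balance = 294.5 - 779.3 = -484.8
Trade balance (goods + services) = 530.3 + (-484.8) = 45.5
Net primary income = -6.2
Net secondary income = 37.5
Current account = 45.5 + (-6.2) + 37.5 = 76.8
Financial account = -(76.8 + 40.3 + 47.1) = -164.2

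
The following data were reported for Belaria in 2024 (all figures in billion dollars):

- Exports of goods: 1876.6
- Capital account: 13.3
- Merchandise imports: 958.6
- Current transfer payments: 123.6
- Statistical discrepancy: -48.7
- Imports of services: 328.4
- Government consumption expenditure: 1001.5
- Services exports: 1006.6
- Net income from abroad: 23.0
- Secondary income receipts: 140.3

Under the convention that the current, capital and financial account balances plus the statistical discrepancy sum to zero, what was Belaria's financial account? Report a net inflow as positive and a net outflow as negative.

Goods balance = 1876.6 - 958.6 = 918.0
Services balance = 1006.6 - 328.4 = 678.2
Trade balance (goods + services) = 918.0 + 678.2 = 1596.2
Net primary income = 23.0
Net secondary income = 140.3 - 123.6 = 16.7
Current account = 1596.2 + 23.0 + 16.7 = 1635.9
Financial account = -(1635.9 + 13.3 + (-48.7)) = -1600.5

-1600.5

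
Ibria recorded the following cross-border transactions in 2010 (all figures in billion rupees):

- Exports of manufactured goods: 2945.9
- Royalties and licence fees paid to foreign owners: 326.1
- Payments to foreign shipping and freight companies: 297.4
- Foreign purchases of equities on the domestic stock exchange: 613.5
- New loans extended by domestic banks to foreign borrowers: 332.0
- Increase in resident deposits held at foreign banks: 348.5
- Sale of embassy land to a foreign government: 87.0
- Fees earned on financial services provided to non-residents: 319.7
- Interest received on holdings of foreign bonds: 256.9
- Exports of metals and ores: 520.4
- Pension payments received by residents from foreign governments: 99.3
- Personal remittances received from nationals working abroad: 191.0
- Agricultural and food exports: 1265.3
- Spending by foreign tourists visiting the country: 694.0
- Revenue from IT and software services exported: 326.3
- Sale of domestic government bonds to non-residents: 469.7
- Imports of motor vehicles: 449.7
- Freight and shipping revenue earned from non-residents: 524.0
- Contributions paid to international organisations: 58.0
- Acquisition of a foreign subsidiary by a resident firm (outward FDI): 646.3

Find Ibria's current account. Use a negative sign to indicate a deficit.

Goods: 2945.9 + 520.4 - 449.7 + 1265.3 = 4281.9
Services: 524.0 - 326.1 + 319.7 + 694.0 + 326.3 - 297.4 = 1240.5
Primary income: 256.9
Secondary income: -58.0 + 191.0 + 99.3 = 232.3
Current account = 4281.9 + 1240.5 + 256.9 + 232.3 = 6011.6
(Excluded from the current account — financial account: foreign purchases of equities on the domestic stock exchange 613.5, new loans extended by domestic banks to foreign borrowers 332.0, increase in resident deposits held at foreign banks 348.5, sale of domestic government bonds to non-residents 469.7, acquisition of a foreign subsidiary by a resident firm (outward FDI) 646.3; capital account: sale of embassy land to a foreign government 87.0.)

6011.6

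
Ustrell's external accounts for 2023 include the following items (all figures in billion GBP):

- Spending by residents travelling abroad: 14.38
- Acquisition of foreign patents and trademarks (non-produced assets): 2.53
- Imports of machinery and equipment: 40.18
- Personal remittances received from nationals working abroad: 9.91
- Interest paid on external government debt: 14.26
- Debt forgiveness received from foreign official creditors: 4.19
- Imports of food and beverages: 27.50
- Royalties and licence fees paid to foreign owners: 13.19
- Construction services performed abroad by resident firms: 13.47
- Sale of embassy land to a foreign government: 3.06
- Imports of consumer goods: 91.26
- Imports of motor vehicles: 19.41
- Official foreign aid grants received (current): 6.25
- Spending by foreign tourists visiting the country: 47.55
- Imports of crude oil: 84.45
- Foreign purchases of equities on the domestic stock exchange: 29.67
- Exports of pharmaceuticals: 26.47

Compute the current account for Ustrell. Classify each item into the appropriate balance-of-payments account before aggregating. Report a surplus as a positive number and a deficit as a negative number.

Goods: -19.41 - 84.45 - 91.26 - 40.18 + 26.47 - 27.50 = -236.33
Services: -14.38 - 13.19 + 47.55 + 13.47 = 33.45
Primary income: -14.26
Secondary income: 6.25 + 9.91 = 16.16
Current account = (-236.33) + 33.45 + (-14.26) + 16.16 = -200.98
(Excluded from the current account — capital account: acquisition of foreign patents and trademarks (non-produced assets) 2.53, debt forgiveness received from foreign official creditors 4.19, sale of embassy land to a foreign government 3.06; financial account: foreign purchases of equities on the domestic stock exchange 29.67.)

-200.98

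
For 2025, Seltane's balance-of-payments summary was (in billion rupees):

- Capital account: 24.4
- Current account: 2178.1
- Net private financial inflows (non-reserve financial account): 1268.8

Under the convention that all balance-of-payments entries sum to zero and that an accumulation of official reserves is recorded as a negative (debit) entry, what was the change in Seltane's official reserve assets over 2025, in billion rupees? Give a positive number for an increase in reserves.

Official reserve transactions balance = -(2178.1 + 24.4 + 1268.8) = -3471.3
An accumulation of reserves is recorded as a debit (negative entry), so the change in the stock of reserves is the negative of that balance.
Change in official reserves = -(-3471.3) = 3471.3

3471.3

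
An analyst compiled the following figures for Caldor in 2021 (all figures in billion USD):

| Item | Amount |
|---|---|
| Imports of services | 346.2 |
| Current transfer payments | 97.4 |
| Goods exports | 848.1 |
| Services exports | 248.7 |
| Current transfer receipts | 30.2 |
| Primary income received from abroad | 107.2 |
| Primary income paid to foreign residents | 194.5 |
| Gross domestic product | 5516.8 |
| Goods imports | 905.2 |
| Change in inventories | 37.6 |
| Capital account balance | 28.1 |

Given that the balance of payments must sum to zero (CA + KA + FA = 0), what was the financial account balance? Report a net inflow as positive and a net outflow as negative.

281.0

Goods balance = 848.1 - 905.2 = -57.1
Services balance = 248.7 - 346.2 = -97.5
Trade balance (goods + services) = -57.1 + (-97.5) = -154.6
Net primary income = 107.2 - 194.5 = -87.3
Net secondary income = 30.2 - 97.4 = -67.2
Current account = -154.6 + (-87.3) + (-67.2) = -309.1
Financial account = -(-309.1 + 28.1) = 281.0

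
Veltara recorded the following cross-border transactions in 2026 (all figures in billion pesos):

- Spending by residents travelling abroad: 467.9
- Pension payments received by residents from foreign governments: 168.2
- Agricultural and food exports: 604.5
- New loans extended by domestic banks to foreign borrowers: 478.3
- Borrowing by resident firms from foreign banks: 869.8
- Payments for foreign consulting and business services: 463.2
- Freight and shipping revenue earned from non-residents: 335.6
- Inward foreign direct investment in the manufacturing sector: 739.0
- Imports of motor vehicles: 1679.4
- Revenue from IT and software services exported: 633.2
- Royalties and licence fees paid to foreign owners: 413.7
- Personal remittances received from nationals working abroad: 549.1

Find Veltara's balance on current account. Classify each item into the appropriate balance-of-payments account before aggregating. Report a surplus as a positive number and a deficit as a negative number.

Goods: -1679.4 + 604.5 = -1074.9
Services: 335.6 - 467.9 - 463.2 + 633.2 - 413.7 = -376.0
Secondary income: 549.1 + 168.2 = 717.3
Current account = (-1074.9) + (-376.0) + 717.3 = -733.6
(Excluded from the current account — financial account: new loans extended by domestic banks to foreign borrowers 478.3, borrowing by resident firms from foreign banks 869.8, inward foreign direct investment in the manufacturing sector 739.0.)

-733.6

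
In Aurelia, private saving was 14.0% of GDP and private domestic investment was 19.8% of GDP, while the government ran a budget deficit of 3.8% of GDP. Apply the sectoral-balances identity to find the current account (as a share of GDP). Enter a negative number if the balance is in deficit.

By the sectoral-balances identity, CA = (S_private - I) + (T - G).
Private balance = 14.0 - 19.8 = -5.8
Government balance (T - G) = -3.8
CA = -5.8 + (-3.8) = -9.6

-9.6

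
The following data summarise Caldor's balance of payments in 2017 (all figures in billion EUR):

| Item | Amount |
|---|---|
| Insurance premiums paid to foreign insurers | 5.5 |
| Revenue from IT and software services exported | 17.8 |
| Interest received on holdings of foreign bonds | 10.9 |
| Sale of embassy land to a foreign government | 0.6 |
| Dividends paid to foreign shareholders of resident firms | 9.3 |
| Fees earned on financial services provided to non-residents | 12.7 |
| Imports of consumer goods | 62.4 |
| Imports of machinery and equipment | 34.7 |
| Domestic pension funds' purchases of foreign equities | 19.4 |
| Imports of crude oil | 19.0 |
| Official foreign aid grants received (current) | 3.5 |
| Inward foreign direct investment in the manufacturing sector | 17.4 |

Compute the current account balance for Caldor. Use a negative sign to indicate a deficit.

-86.0

Goods: -19.0 - 62.4 - 34.7 = -116.1
Services: 17.8 + 12.7 - 5.5 = 25.0
Primary income: 10.9 - 9.3 = 1.6
Secondary income: 3.5
Current account = (-116.1) + 25.0 + 1.6 + 3.5 = -86.0
(Excluded from the current account — capital account: sale of embassy land to a foreign government 0.6; financial account: domestic pension funds' purchases of foreign equities 19.4, inward foreign direct investment in the manufacturing sector 17.4.)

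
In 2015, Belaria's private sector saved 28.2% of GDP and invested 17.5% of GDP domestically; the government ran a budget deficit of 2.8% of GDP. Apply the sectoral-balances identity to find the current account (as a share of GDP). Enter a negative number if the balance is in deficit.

By the sectoral-balances identity, CA = (S_private - I) + (T - G).
Private balance = 28.2 - 17.5 = 10.7
Government balance (T - G) = -2.8
CA = 10.7 + (-2.8) = 7.9

7.9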